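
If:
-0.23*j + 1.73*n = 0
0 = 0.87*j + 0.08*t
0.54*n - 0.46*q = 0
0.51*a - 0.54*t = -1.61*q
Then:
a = 1.10412831666452*t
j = -0.0919540229885057*t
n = -0.0122251013221713*t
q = -0.0143512058999402*t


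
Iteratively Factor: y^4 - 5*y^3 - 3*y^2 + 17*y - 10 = (y - 1)*(y^3 - 4*y^2 - 7*y + 10) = (y - 1)*(y + 2)*(y^2 - 6*y + 5) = (y - 5)*(y - 1)*(y + 2)*(y - 1)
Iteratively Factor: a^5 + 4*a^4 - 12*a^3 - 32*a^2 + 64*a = (a - 2)*(a^4 + 6*a^3 - 32*a) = (a - 2)*(a + 4)*(a^3 + 2*a^2 - 8*a) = (a - 2)^2*(a + 4)*(a^2 + 4*a) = a*(a - 2)^2*(a + 4)*(a + 4)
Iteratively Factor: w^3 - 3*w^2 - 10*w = (w)*(w^2 - 3*w - 10) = w*(w + 2)*(w - 5)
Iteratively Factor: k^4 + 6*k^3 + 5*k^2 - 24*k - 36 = (k + 2)*(k^3 + 4*k^2 - 3*k - 18) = (k + 2)*(k + 3)*(k^2 + k - 6) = (k + 2)*(k + 3)^2*(k - 2)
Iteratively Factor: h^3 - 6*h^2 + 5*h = (h - 5)*(h^2 - h) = (h - 5)*(h - 1)*(h)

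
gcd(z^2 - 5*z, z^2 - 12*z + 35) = z - 5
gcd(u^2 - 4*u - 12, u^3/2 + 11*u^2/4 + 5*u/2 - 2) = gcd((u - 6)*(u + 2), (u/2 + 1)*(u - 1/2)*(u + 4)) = u + 2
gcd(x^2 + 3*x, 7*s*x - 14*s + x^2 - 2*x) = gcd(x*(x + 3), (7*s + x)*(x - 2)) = 1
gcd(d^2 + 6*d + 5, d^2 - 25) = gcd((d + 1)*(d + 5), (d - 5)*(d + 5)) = d + 5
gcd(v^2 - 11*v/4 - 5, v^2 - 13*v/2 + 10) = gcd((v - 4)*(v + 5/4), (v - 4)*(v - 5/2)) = v - 4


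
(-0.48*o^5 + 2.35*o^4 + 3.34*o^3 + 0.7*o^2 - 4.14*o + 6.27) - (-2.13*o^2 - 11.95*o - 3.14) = -0.48*o^5 + 2.35*o^4 + 3.34*o^3 + 2.83*o^2 + 7.81*o + 9.41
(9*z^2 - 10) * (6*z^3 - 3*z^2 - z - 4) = 54*z^5 - 27*z^4 - 69*z^3 - 6*z^2 + 10*z + 40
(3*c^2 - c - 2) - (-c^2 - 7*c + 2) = 4*c^2 + 6*c - 4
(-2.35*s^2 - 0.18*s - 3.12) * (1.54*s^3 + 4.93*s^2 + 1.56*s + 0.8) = -3.619*s^5 - 11.8627*s^4 - 9.3582*s^3 - 17.5424*s^2 - 5.0112*s - 2.496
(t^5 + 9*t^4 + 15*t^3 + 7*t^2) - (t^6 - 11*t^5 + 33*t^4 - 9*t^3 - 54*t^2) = -t^6 + 12*t^5 - 24*t^4 + 24*t^3 + 61*t^2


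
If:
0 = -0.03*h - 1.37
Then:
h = -45.67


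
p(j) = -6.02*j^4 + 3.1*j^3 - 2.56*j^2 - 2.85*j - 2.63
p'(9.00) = -16849.95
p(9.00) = -37472.96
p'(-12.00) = 43008.03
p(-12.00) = -130524.59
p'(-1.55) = 117.10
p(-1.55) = -50.65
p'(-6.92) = 8457.41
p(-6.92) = -14937.26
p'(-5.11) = 3479.22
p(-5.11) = -4573.24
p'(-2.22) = 317.81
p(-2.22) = -189.06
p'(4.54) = -2087.73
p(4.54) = -2335.77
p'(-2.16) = 294.27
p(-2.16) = -170.70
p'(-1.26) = 66.53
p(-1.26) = -24.48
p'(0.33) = -4.39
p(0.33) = -3.81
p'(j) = -24.08*j^3 + 9.3*j^2 - 5.12*j - 2.85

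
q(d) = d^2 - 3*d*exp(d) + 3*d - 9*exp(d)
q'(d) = -3*d*exp(d) + 2*d - 12*exp(d) + 3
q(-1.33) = -3.55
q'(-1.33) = -1.78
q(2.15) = -121.56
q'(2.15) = -151.09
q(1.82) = -80.47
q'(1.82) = -101.12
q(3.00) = -343.54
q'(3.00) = -412.80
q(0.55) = -16.51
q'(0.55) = -19.56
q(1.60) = -60.99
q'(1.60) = -77.01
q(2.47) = -180.50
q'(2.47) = -221.53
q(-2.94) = -0.19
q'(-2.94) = -3.05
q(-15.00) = 180.00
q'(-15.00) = -27.00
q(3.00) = -343.54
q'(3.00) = -412.80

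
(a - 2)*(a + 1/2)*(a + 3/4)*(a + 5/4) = a^4 + a^3/2 - 49*a^2/16 - 109*a/32 - 15/16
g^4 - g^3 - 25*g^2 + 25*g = g*(g - 5)*(g - 1)*(g + 5)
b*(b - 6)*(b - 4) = b^3 - 10*b^2 + 24*b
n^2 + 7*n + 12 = (n + 3)*(n + 4)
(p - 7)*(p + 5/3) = p^2 - 16*p/3 - 35/3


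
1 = 1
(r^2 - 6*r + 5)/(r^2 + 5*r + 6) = (r^2 - 6*r + 5)/(r^2 + 5*r + 6)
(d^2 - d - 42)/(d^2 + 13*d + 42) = (d - 7)/(d + 7)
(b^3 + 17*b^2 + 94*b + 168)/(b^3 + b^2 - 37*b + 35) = (b^2 + 10*b + 24)/(b^2 - 6*b + 5)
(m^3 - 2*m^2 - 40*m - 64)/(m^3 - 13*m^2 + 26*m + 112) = (m + 4)/(m - 7)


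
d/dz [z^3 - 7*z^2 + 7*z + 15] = 3*z^2 - 14*z + 7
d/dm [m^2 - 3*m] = 2*m - 3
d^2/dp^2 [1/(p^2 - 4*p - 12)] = 2*(p^2 - 4*p - 4*(p - 2)^2 - 12)/(-p^2 + 4*p + 12)^3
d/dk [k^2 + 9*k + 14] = 2*k + 9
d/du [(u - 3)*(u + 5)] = 2*u + 2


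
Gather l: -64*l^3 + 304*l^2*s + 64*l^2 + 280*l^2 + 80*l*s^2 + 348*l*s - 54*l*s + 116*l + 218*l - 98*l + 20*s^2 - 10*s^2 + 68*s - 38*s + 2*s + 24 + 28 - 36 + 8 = -64*l^3 + l^2*(304*s + 344) + l*(80*s^2 + 294*s + 236) + 10*s^2 + 32*s + 24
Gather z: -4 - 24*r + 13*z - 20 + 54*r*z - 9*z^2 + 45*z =-24*r - 9*z^2 + z*(54*r + 58) - 24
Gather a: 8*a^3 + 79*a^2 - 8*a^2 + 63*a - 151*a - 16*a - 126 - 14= 8*a^3 + 71*a^2 - 104*a - 140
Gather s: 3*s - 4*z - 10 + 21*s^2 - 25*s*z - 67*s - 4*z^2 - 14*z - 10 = 21*s^2 + s*(-25*z - 64) - 4*z^2 - 18*z - 20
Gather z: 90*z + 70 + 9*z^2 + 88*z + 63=9*z^2 + 178*z + 133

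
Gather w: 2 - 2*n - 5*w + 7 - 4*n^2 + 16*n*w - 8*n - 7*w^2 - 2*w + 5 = -4*n^2 - 10*n - 7*w^2 + w*(16*n - 7) + 14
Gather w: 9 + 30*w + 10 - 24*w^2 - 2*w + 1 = -24*w^2 + 28*w + 20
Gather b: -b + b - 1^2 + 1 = 0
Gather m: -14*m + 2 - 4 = -14*m - 2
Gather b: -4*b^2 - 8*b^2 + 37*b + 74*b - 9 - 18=-12*b^2 + 111*b - 27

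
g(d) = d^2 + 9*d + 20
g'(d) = 2*d + 9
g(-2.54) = 3.59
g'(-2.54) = 3.92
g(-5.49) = 0.73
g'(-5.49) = -1.98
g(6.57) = 122.29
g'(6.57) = 22.14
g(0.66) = 26.38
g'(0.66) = 10.32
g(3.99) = 71.83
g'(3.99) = 16.98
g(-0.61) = 14.88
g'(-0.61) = 7.78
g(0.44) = 24.15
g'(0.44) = 9.88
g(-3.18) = 1.49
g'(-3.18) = 2.64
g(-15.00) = 110.00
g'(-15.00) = -21.00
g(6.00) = 110.00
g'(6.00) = 21.00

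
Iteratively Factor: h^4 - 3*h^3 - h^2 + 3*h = (h)*(h^3 - 3*h^2 - h + 3) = h*(h - 3)*(h^2 - 1) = h*(h - 3)*(h + 1)*(h - 1)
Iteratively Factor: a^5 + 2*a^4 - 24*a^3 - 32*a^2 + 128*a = (a - 4)*(a^4 + 6*a^3 - 32*a) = (a - 4)*(a - 2)*(a^3 + 8*a^2 + 16*a) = (a - 4)*(a - 2)*(a + 4)*(a^2 + 4*a) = (a - 4)*(a - 2)*(a + 4)^2*(a)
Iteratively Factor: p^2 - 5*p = (p)*(p - 5)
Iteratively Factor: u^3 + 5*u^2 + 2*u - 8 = (u + 4)*(u^2 + u - 2) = (u - 1)*(u + 4)*(u + 2)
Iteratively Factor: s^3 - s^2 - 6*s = (s - 3)*(s^2 + 2*s) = s*(s - 3)*(s + 2)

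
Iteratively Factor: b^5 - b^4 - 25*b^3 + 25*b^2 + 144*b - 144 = (b + 3)*(b^4 - 4*b^3 - 13*b^2 + 64*b - 48) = (b + 3)*(b + 4)*(b^3 - 8*b^2 + 19*b - 12) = (b - 4)*(b + 3)*(b + 4)*(b^2 - 4*b + 3) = (b - 4)*(b - 3)*(b + 3)*(b + 4)*(b - 1)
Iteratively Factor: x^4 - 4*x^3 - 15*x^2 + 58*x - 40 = (x + 4)*(x^3 - 8*x^2 + 17*x - 10) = (x - 2)*(x + 4)*(x^2 - 6*x + 5) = (x - 5)*(x - 2)*(x + 4)*(x - 1)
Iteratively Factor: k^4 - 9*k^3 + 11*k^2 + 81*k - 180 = (k - 4)*(k^3 - 5*k^2 - 9*k + 45) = (k - 5)*(k - 4)*(k^2 - 9) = (k - 5)*(k - 4)*(k - 3)*(k + 3)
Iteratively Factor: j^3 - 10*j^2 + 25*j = (j - 5)*(j^2 - 5*j) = j*(j - 5)*(j - 5)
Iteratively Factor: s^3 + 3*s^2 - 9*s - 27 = (s + 3)*(s^2 - 9) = (s + 3)^2*(s - 3)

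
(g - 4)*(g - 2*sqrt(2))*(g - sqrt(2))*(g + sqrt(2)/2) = g^4 - 4*g^3 - 5*sqrt(2)*g^3/2 + g^2 + 10*sqrt(2)*g^2 - 4*g + 2*sqrt(2)*g - 8*sqrt(2)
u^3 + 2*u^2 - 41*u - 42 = (u - 6)*(u + 1)*(u + 7)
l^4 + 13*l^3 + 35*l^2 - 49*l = l*(l - 1)*(l + 7)^2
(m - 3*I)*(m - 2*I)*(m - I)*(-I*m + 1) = -I*m^4 - 5*m^3 + 5*I*m^2 - 5*m + 6*I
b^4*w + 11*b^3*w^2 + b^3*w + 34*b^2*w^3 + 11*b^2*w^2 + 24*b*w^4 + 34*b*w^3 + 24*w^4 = (b + w)*(b + 4*w)*(b + 6*w)*(b*w + w)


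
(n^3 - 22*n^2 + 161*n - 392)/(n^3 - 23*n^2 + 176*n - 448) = (n - 7)/(n - 8)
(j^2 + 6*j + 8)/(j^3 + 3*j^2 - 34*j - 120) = (j + 2)/(j^2 - j - 30)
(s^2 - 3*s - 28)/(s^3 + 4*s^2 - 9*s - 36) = (s - 7)/(s^2 - 9)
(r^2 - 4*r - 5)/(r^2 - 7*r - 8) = (r - 5)/(r - 8)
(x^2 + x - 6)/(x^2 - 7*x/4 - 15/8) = 8*(-x^2 - x + 6)/(-8*x^2 + 14*x + 15)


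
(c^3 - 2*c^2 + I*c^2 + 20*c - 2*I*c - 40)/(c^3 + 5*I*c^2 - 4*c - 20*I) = (c - 4*I)/(c + 2)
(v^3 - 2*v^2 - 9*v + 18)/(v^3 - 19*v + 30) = (v + 3)/(v + 5)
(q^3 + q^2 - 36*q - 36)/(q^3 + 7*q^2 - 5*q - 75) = (q^3 + q^2 - 36*q - 36)/(q^3 + 7*q^2 - 5*q - 75)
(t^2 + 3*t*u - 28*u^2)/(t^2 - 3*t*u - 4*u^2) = (t + 7*u)/(t + u)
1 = 1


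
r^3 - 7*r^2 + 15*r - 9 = (r - 3)^2*(r - 1)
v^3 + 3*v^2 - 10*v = v*(v - 2)*(v + 5)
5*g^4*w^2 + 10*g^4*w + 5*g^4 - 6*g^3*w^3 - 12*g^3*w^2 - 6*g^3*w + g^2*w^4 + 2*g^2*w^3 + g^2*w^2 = (-5*g + w)*(-g + w)*(g*w + g)^2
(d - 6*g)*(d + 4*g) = d^2 - 2*d*g - 24*g^2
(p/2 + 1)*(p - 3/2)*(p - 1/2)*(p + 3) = p^4/2 + 3*p^3/2 - 13*p^2/8 - 33*p/8 + 9/4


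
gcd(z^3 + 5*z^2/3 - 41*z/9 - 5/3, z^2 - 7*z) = 1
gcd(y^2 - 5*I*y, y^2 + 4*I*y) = y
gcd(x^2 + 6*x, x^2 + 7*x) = x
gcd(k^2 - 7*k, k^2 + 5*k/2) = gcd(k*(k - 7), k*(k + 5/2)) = k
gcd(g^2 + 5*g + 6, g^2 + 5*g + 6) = g^2 + 5*g + 6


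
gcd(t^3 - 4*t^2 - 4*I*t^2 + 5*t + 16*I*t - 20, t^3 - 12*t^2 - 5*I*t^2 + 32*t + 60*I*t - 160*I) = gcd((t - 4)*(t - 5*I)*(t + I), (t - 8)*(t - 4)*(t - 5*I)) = t^2 + t*(-4 - 5*I) + 20*I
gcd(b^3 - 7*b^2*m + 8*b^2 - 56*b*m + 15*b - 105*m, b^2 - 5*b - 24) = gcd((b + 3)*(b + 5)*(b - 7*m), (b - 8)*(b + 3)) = b + 3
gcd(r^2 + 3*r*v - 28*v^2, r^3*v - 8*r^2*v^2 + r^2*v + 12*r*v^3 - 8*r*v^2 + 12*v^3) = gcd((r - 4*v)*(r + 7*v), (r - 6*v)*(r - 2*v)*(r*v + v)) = 1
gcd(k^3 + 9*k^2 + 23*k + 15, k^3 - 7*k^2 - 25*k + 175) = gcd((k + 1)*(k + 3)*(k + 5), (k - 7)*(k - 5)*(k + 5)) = k + 5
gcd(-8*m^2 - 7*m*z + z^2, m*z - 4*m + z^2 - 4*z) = m + z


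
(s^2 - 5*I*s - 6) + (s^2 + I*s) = 2*s^2 - 4*I*s - 6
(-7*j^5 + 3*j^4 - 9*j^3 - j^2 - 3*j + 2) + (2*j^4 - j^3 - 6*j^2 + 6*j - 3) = -7*j^5 + 5*j^4 - 10*j^3 - 7*j^2 + 3*j - 1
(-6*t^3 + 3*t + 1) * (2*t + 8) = -12*t^4 - 48*t^3 + 6*t^2 + 26*t + 8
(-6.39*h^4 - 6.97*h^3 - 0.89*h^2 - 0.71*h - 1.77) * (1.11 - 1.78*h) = 11.3742*h^5 + 5.3137*h^4 - 6.1525*h^3 + 0.2759*h^2 + 2.3625*h - 1.9647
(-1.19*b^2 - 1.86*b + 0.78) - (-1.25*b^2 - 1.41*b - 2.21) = 0.0600000000000001*b^2 - 0.45*b + 2.99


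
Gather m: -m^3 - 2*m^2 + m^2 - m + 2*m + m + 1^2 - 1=-m^3 - m^2 + 2*m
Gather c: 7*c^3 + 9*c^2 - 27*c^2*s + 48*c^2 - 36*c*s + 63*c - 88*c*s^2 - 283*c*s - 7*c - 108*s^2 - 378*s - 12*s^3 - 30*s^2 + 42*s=7*c^3 + c^2*(57 - 27*s) + c*(-88*s^2 - 319*s + 56) - 12*s^3 - 138*s^2 - 336*s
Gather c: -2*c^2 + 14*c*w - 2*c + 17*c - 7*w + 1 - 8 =-2*c^2 + c*(14*w + 15) - 7*w - 7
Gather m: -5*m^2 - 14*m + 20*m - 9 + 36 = -5*m^2 + 6*m + 27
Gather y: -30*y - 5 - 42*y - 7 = -72*y - 12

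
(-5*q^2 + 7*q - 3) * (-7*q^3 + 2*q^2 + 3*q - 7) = 35*q^5 - 59*q^4 + 20*q^3 + 50*q^2 - 58*q + 21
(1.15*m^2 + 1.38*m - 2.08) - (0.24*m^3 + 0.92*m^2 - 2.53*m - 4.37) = -0.24*m^3 + 0.23*m^2 + 3.91*m + 2.29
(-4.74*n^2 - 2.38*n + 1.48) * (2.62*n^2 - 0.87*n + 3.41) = -12.4188*n^4 - 2.1118*n^3 - 10.2152*n^2 - 9.4034*n + 5.0468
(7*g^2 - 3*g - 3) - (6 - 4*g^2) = 11*g^2 - 3*g - 9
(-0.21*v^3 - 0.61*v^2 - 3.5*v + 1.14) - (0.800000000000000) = -0.21*v^3 - 0.61*v^2 - 3.5*v + 0.34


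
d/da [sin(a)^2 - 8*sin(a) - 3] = 2*(sin(a) - 4)*cos(a)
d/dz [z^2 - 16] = 2*z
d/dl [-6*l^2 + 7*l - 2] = 7 - 12*l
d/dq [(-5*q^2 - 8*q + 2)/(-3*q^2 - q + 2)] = (-19*q^2 - 8*q - 14)/(9*q^4 + 6*q^3 - 11*q^2 - 4*q + 4)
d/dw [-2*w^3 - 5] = -6*w^2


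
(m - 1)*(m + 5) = m^2 + 4*m - 5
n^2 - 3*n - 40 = (n - 8)*(n + 5)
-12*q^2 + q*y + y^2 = (-3*q + y)*(4*q + y)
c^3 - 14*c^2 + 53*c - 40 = (c - 8)*(c - 5)*(c - 1)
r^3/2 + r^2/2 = r^2*(r/2 + 1/2)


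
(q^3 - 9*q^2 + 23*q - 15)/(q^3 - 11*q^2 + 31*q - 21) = (q - 5)/(q - 7)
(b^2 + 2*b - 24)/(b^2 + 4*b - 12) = (b - 4)/(b - 2)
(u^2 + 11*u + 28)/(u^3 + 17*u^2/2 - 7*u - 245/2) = 2*(u + 4)/(2*u^2 + 3*u - 35)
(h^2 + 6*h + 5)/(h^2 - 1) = (h + 5)/(h - 1)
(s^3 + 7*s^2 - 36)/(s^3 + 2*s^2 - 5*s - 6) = (s + 6)/(s + 1)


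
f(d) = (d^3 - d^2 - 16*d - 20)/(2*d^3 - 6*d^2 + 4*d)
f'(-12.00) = -0.01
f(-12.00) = 0.39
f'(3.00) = 8.06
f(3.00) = -4.17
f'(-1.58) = 0.24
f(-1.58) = 0.04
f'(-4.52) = -0.06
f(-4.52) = 0.19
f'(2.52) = 37.38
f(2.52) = -12.72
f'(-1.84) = 0.06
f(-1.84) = 0.00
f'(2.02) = 29983.92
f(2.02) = -584.33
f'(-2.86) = -0.09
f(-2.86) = 0.05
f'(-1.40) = 0.46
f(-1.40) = 0.10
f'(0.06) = 1371.71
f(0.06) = -95.80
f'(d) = (-6*d^2 + 12*d - 4)*(d^3 - d^2 - 16*d - 20)/(2*d^3 - 6*d^2 + 4*d)^2 + (3*d^2 - 2*d - 16)/(2*d^3 - 6*d^2 + 4*d) = (-d^4 + 18*d^3 + 5*d^2 - 60*d + 20)/(d^2*(d^4 - 6*d^3 + 13*d^2 - 12*d + 4))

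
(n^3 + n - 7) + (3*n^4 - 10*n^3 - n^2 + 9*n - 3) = 3*n^4 - 9*n^3 - n^2 + 10*n - 10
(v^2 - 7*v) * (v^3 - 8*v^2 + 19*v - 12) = v^5 - 15*v^4 + 75*v^3 - 145*v^2 + 84*v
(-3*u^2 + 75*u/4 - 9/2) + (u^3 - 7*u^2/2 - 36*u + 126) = u^3 - 13*u^2/2 - 69*u/4 + 243/2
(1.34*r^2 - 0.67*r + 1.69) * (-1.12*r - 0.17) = -1.5008*r^3 + 0.5226*r^2 - 1.7789*r - 0.2873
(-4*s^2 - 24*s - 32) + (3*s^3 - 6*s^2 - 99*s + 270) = 3*s^3 - 10*s^2 - 123*s + 238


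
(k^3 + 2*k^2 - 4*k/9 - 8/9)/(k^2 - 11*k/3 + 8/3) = (9*k^3 + 18*k^2 - 4*k - 8)/(3*(3*k^2 - 11*k + 8))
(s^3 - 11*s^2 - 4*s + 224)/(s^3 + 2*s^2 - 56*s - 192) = (s - 7)/(s + 6)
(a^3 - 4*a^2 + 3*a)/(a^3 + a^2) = (a^2 - 4*a + 3)/(a*(a + 1))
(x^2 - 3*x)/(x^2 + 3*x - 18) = x/(x + 6)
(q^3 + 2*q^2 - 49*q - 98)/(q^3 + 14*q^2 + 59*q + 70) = (q - 7)/(q + 5)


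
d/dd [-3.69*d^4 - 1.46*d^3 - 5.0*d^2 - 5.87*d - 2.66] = -14.76*d^3 - 4.38*d^2 - 10.0*d - 5.87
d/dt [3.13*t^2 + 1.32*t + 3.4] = 6.26*t + 1.32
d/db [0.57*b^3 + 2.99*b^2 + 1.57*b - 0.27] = 1.71*b^2 + 5.98*b + 1.57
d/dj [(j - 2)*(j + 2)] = 2*j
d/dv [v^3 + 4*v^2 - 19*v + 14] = 3*v^2 + 8*v - 19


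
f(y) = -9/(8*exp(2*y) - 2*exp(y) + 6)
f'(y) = -9*(-16*exp(2*y) + 2*exp(y))/(8*exp(2*y) - 2*exp(y) + 6)^2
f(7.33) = -0.00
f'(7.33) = 0.00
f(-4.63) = -1.50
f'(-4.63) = -0.00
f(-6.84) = -1.50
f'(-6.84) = -0.00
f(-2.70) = -1.52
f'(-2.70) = -0.02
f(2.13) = -0.02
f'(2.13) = 0.03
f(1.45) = -0.06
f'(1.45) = 0.12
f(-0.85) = -1.36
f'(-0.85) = 0.43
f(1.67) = -0.04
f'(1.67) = 0.08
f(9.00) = 0.00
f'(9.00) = 0.00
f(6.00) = 0.00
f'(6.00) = 0.00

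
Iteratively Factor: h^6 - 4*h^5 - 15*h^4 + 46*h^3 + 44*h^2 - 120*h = (h + 3)*(h^5 - 7*h^4 + 6*h^3 + 28*h^2 - 40*h) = (h - 5)*(h + 3)*(h^4 - 2*h^3 - 4*h^2 + 8*h) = (h - 5)*(h - 2)*(h + 3)*(h^3 - 4*h) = (h - 5)*(h - 2)^2*(h + 3)*(h^2 + 2*h) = h*(h - 5)*(h - 2)^2*(h + 3)*(h + 2)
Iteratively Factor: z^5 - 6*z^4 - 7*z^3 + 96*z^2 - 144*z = (z - 4)*(z^4 - 2*z^3 - 15*z^2 + 36*z) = z*(z - 4)*(z^3 - 2*z^2 - 15*z + 36) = z*(z - 4)*(z + 4)*(z^2 - 6*z + 9) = z*(z - 4)*(z - 3)*(z + 4)*(z - 3)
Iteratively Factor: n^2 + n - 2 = (n - 1)*(n + 2)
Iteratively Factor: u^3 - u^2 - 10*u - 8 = (u + 1)*(u^2 - 2*u - 8) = (u - 4)*(u + 1)*(u + 2)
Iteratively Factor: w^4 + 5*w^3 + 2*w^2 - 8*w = (w + 4)*(w^3 + w^2 - 2*w) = (w + 2)*(w + 4)*(w^2 - w) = w*(w + 2)*(w + 4)*(w - 1)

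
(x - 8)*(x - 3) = x^2 - 11*x + 24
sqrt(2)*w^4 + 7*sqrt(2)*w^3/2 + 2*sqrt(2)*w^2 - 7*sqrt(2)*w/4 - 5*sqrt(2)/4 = (w + 5/2)*(w - sqrt(2)/2)*(w + sqrt(2)/2)*(sqrt(2)*w + sqrt(2))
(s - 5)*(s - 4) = s^2 - 9*s + 20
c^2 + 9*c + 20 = (c + 4)*(c + 5)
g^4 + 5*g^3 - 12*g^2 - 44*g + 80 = (g - 2)^2*(g + 4)*(g + 5)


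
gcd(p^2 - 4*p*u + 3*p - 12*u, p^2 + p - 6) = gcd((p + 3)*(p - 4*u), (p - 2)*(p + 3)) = p + 3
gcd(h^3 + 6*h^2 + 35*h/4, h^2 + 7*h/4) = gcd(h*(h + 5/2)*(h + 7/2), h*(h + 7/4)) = h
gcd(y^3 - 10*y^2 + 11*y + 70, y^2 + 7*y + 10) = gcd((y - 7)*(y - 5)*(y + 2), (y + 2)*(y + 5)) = y + 2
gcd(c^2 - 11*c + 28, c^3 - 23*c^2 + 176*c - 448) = c - 7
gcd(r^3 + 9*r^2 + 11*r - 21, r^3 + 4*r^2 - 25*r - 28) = r + 7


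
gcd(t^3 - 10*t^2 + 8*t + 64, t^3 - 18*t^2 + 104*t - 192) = t^2 - 12*t + 32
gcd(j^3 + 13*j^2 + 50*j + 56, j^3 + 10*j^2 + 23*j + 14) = j^2 + 9*j + 14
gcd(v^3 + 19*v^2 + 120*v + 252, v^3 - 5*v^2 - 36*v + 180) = v + 6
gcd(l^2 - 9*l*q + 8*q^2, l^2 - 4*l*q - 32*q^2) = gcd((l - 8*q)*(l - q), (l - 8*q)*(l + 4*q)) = -l + 8*q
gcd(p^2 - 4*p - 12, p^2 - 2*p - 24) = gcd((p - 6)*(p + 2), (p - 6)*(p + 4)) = p - 6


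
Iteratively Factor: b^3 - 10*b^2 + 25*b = (b - 5)*(b^2 - 5*b) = b*(b - 5)*(b - 5)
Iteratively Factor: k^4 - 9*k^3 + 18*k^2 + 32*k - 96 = (k - 4)*(k^3 - 5*k^2 - 2*k + 24) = (k - 4)*(k + 2)*(k^2 - 7*k + 12) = (k - 4)*(k - 3)*(k + 2)*(k - 4)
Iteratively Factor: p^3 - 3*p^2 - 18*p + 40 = (p - 2)*(p^2 - p - 20) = (p - 5)*(p - 2)*(p + 4)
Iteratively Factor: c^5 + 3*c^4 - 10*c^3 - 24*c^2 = (c)*(c^4 + 3*c^3 - 10*c^2 - 24*c) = c*(c - 3)*(c^3 + 6*c^2 + 8*c) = c*(c - 3)*(c + 4)*(c^2 + 2*c) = c*(c - 3)*(c + 2)*(c + 4)*(c)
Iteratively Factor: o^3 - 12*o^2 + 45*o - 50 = (o - 5)*(o^2 - 7*o + 10) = (o - 5)*(o - 2)*(o - 5)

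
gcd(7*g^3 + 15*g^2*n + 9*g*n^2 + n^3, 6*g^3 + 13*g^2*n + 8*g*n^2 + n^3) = g^2 + 2*g*n + n^2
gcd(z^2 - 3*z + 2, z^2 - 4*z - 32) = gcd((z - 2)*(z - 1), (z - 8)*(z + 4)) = 1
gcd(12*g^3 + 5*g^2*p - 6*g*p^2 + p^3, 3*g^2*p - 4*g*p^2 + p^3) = -3*g + p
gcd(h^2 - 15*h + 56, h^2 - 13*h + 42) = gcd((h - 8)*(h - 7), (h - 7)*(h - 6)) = h - 7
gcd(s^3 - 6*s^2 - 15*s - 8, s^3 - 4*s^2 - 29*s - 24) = s^2 - 7*s - 8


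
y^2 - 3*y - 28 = (y - 7)*(y + 4)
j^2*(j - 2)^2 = j^4 - 4*j^3 + 4*j^2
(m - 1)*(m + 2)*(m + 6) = m^3 + 7*m^2 + 4*m - 12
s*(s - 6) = s^2 - 6*s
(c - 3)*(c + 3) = c^2 - 9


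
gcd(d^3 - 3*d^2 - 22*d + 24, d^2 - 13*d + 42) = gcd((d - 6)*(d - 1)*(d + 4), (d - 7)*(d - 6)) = d - 6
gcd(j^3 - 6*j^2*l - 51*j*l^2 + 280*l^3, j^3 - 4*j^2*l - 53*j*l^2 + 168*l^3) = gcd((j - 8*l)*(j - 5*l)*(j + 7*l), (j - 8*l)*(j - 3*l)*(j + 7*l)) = j^2 - j*l - 56*l^2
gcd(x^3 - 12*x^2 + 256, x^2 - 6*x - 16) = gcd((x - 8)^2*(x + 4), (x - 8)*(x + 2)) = x - 8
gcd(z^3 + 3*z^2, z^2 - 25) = 1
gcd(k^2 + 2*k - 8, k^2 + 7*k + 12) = k + 4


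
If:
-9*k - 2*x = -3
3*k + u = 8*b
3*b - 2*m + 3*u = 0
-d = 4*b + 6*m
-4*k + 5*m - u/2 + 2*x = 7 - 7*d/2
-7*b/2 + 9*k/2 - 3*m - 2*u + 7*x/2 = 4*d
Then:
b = -3/236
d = 363/236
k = 1/59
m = -117/472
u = -9/59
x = 84/59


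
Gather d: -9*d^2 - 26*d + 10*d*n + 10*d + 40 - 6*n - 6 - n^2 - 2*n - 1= -9*d^2 + d*(10*n - 16) - n^2 - 8*n + 33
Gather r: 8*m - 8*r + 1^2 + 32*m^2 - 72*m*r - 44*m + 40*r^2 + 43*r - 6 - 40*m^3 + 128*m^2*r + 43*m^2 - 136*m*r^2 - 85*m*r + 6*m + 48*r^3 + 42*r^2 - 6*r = -40*m^3 + 75*m^2 - 30*m + 48*r^3 + r^2*(82 - 136*m) + r*(128*m^2 - 157*m + 29) - 5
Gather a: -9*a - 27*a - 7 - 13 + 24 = 4 - 36*a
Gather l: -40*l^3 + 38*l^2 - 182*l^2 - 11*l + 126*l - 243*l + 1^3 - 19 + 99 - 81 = -40*l^3 - 144*l^2 - 128*l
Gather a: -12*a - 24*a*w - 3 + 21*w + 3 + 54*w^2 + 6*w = a*(-24*w - 12) + 54*w^2 + 27*w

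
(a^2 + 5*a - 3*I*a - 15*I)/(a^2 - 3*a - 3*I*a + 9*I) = (a + 5)/(a - 3)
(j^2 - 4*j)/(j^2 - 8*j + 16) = j/(j - 4)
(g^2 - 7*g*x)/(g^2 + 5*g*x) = (g - 7*x)/(g + 5*x)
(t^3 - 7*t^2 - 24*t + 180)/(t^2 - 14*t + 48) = (t^2 - t - 30)/(t - 8)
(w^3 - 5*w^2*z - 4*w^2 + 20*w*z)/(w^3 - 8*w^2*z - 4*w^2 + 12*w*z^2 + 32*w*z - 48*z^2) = w*(w - 5*z)/(w^2 - 8*w*z + 12*z^2)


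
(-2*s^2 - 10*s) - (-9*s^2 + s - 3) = 7*s^2 - 11*s + 3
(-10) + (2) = -8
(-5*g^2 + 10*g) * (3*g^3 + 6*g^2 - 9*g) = -15*g^5 + 105*g^3 - 90*g^2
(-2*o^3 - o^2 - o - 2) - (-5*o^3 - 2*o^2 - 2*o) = 3*o^3 + o^2 + o - 2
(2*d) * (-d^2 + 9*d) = -2*d^3 + 18*d^2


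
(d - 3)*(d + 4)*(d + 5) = d^3 + 6*d^2 - 7*d - 60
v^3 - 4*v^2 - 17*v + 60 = (v - 5)*(v - 3)*(v + 4)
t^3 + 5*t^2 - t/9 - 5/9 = (t - 1/3)*(t + 1/3)*(t + 5)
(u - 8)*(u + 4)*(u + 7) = u^3 + 3*u^2 - 60*u - 224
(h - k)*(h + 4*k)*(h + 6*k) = h^3 + 9*h^2*k + 14*h*k^2 - 24*k^3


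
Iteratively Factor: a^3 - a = (a)*(a^2 - 1) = a*(a + 1)*(a - 1)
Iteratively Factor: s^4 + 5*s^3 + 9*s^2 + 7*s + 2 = (s + 1)*(s^3 + 4*s^2 + 5*s + 2) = (s + 1)^2*(s^2 + 3*s + 2) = (s + 1)^2*(s + 2)*(s + 1)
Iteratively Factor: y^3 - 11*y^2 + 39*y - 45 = (y - 3)*(y^2 - 8*y + 15) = (y - 5)*(y - 3)*(y - 3)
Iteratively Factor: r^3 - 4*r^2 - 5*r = (r - 5)*(r^2 + r) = (r - 5)*(r + 1)*(r)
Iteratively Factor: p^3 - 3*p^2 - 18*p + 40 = (p - 2)*(p^2 - p - 20) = (p - 2)*(p + 4)*(p - 5)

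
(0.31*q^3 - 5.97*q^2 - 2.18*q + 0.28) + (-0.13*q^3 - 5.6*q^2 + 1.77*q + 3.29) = 0.18*q^3 - 11.57*q^2 - 0.41*q + 3.57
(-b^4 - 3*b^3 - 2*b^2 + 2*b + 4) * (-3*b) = 3*b^5 + 9*b^4 + 6*b^3 - 6*b^2 - 12*b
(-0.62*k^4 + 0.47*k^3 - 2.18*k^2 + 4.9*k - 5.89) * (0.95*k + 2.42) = -0.589*k^5 - 1.0539*k^4 - 0.9336*k^3 - 0.6206*k^2 + 6.2625*k - 14.2538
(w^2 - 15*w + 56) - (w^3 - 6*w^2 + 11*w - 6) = -w^3 + 7*w^2 - 26*w + 62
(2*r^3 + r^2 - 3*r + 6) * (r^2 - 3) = 2*r^5 + r^4 - 9*r^3 + 3*r^2 + 9*r - 18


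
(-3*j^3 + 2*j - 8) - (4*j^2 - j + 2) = -3*j^3 - 4*j^2 + 3*j - 10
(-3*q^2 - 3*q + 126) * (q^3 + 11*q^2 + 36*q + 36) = -3*q^5 - 36*q^4 - 15*q^3 + 1170*q^2 + 4428*q + 4536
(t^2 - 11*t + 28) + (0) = t^2 - 11*t + 28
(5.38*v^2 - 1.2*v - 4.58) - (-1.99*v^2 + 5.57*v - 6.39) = 7.37*v^2 - 6.77*v + 1.81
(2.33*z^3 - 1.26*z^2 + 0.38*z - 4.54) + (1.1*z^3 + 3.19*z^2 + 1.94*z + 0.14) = 3.43*z^3 + 1.93*z^2 + 2.32*z - 4.4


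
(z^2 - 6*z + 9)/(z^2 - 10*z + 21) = (z - 3)/(z - 7)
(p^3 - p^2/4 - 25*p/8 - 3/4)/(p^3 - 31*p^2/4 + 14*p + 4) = (p^2 - p/2 - 3)/(p^2 - 8*p + 16)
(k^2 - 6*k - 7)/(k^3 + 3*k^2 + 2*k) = (k - 7)/(k*(k + 2))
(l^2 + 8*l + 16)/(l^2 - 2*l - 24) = (l + 4)/(l - 6)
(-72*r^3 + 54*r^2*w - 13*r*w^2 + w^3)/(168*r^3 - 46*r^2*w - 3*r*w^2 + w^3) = (-3*r + w)/(7*r + w)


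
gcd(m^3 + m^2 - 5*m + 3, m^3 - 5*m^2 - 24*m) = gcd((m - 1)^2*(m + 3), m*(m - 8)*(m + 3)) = m + 3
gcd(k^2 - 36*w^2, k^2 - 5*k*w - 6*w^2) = -k + 6*w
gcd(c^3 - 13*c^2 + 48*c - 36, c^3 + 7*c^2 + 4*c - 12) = c - 1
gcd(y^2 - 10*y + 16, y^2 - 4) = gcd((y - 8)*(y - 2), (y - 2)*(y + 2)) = y - 2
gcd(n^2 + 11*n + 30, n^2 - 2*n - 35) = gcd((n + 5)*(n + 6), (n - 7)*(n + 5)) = n + 5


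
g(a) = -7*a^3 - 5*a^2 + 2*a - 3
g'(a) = -21*a^2 - 10*a + 2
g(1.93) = -68.09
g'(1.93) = -95.52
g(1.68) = -46.94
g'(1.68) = -74.07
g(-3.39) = 205.47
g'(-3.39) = -205.43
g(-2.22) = 44.51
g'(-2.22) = -79.30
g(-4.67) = 591.55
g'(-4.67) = -409.29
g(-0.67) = -4.48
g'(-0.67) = -0.73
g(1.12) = -16.87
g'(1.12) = -35.54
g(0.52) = -4.30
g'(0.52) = -8.88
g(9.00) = -5493.00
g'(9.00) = -1789.00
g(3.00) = -231.00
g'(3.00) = -217.00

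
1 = 1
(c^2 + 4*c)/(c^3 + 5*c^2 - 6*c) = (c + 4)/(c^2 + 5*c - 6)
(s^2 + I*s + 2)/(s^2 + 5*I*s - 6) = (s - I)/(s + 3*I)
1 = 1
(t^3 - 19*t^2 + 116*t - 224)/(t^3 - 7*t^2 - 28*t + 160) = (t - 7)/(t + 5)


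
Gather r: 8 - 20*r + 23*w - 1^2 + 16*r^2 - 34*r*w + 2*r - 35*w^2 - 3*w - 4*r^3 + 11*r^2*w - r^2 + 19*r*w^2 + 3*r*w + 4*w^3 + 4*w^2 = -4*r^3 + r^2*(11*w + 15) + r*(19*w^2 - 31*w - 18) + 4*w^3 - 31*w^2 + 20*w + 7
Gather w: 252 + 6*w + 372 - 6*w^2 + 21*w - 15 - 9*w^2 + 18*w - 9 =-15*w^2 + 45*w + 600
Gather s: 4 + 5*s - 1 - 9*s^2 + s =-9*s^2 + 6*s + 3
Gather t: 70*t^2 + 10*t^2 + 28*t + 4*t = 80*t^2 + 32*t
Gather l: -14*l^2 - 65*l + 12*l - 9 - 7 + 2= -14*l^2 - 53*l - 14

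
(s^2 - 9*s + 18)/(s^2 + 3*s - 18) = (s - 6)/(s + 6)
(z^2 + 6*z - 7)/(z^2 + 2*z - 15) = (z^2 + 6*z - 7)/(z^2 + 2*z - 15)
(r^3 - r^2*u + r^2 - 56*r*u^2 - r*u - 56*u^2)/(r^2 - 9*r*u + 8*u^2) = (r^2 + 7*r*u + r + 7*u)/(r - u)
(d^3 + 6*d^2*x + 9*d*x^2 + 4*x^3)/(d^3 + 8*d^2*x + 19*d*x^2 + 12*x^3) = (d + x)/(d + 3*x)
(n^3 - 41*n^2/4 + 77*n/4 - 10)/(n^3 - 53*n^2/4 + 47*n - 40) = (n - 1)/(n - 4)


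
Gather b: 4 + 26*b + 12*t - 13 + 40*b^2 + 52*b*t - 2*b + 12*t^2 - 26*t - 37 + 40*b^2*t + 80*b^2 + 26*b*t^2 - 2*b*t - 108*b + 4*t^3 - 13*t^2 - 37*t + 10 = b^2*(40*t + 120) + b*(26*t^2 + 50*t - 84) + 4*t^3 - t^2 - 51*t - 36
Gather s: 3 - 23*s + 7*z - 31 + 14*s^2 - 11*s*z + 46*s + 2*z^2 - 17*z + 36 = 14*s^2 + s*(23 - 11*z) + 2*z^2 - 10*z + 8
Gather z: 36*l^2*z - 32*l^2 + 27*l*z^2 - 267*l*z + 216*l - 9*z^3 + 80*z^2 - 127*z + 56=-32*l^2 + 216*l - 9*z^3 + z^2*(27*l + 80) + z*(36*l^2 - 267*l - 127) + 56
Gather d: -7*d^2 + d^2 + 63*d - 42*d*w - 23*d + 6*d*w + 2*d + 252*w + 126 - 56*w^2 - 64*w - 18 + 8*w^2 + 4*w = -6*d^2 + d*(42 - 36*w) - 48*w^2 + 192*w + 108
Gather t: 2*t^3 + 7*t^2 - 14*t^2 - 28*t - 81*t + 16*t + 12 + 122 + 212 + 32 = 2*t^3 - 7*t^2 - 93*t + 378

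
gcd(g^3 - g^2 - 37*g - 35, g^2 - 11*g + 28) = g - 7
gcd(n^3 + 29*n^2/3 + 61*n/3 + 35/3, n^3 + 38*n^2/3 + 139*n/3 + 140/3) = n^2 + 26*n/3 + 35/3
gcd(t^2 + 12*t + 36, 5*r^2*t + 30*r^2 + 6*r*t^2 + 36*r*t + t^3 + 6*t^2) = t + 6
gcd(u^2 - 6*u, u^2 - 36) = u - 6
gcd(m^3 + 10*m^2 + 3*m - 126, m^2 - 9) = m - 3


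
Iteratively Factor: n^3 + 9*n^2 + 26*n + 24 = (n + 4)*(n^2 + 5*n + 6) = (n + 2)*(n + 4)*(n + 3)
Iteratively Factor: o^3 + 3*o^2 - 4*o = (o + 4)*(o^2 - o) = o*(o + 4)*(o - 1)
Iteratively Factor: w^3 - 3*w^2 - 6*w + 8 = (w + 2)*(w^2 - 5*w + 4) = (w - 4)*(w + 2)*(w - 1)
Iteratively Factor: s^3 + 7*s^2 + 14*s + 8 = (s + 2)*(s^2 + 5*s + 4) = (s + 2)*(s + 4)*(s + 1)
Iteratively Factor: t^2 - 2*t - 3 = (t - 3)*(t + 1)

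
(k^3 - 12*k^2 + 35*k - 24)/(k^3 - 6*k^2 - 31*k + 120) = (k - 1)/(k + 5)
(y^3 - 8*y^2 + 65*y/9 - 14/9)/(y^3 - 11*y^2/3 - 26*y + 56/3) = (y - 1/3)/(y + 4)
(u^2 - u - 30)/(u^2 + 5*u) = (u - 6)/u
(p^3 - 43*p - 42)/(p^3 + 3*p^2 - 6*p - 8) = (p^2 - p - 42)/(p^2 + 2*p - 8)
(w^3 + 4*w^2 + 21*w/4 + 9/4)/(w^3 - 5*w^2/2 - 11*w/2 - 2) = (4*w^2 + 12*w + 9)/(2*(2*w^2 - 7*w - 4))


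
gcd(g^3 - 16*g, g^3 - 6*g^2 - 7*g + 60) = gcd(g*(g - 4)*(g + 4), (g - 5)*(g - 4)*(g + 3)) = g - 4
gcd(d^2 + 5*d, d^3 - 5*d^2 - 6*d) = d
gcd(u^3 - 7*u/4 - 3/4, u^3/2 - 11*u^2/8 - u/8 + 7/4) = u + 1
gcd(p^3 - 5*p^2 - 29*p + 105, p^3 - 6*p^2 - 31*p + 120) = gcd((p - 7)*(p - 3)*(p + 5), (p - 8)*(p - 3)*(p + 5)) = p^2 + 2*p - 15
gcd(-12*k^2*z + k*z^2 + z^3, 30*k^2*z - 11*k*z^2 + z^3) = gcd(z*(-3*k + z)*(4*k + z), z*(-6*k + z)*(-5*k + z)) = z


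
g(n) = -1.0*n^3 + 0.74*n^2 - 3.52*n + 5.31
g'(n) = -3.0*n^2 + 1.48*n - 3.52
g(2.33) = -11.52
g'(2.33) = -16.36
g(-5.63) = 227.04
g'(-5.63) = -106.94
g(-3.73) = 80.63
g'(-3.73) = -50.78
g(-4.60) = 134.50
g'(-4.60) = -73.81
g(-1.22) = 12.52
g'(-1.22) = -9.79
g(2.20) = -9.50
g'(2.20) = -14.78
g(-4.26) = 111.04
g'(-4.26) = -64.27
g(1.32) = -0.35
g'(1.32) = -6.79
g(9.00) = -695.43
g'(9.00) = -233.20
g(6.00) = -205.17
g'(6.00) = -102.64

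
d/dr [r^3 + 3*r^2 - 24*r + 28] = 3*r^2 + 6*r - 24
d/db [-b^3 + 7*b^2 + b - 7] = -3*b^2 + 14*b + 1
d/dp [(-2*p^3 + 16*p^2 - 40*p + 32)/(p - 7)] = 2*(-2*p^3 + 29*p^2 - 112*p + 124)/(p^2 - 14*p + 49)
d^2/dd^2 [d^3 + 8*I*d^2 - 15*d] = 6*d + 16*I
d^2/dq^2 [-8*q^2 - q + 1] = -16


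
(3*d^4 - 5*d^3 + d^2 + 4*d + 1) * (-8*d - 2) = -24*d^5 + 34*d^4 + 2*d^3 - 34*d^2 - 16*d - 2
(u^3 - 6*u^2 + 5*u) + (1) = u^3 - 6*u^2 + 5*u + 1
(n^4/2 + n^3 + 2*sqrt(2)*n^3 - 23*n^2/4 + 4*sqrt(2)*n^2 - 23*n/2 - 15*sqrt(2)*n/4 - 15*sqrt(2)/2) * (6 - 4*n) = -2*n^5 - 8*sqrt(2)*n^4 - n^4 - 4*sqrt(2)*n^3 + 29*n^3 + 23*n^2/2 + 39*sqrt(2)*n^2 - 69*n + 15*sqrt(2)*n/2 - 45*sqrt(2)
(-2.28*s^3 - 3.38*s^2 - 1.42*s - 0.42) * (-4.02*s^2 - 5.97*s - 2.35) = 9.1656*s^5 + 27.1992*s^4 + 31.245*s^3 + 18.1088*s^2 + 5.8444*s + 0.987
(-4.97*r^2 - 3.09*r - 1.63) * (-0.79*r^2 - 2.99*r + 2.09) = 3.9263*r^4 + 17.3014*r^3 + 0.139500000000002*r^2 - 1.5844*r - 3.4067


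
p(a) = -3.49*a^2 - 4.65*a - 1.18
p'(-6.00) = 37.23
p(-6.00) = -98.92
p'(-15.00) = 100.05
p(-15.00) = -716.68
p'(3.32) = -27.82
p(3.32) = -55.09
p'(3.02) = -25.73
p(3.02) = -47.05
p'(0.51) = -8.21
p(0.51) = -4.46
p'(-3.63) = 20.69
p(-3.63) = -30.29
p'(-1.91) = 8.68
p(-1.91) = -5.03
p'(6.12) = -47.37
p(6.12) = -160.35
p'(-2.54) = 13.08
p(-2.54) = -11.89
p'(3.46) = -28.80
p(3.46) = -59.05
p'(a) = -6.98*a - 4.65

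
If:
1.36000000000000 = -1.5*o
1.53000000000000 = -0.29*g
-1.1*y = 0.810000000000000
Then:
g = -5.28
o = -0.91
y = -0.74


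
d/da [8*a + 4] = 8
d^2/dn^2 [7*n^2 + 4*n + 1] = 14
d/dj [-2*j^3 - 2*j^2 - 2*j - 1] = -6*j^2 - 4*j - 2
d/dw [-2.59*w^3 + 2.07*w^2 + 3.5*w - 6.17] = -7.77*w^2 + 4.14*w + 3.5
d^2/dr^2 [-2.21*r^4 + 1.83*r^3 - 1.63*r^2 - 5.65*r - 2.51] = -26.52*r^2 + 10.98*r - 3.26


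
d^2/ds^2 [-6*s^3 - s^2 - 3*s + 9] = -36*s - 2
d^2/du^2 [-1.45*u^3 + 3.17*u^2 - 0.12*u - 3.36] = 6.34 - 8.7*u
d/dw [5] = 0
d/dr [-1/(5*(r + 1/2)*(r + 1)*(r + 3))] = 4*(3*r^2 + 9*r + 5)/(5*(4*r^6 + 36*r^5 + 121*r^4 + 192*r^3 + 154*r^2 + 60*r + 9))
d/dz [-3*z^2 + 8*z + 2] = 8 - 6*z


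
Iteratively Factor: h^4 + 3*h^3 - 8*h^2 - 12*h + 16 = (h + 4)*(h^3 - h^2 - 4*h + 4) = (h - 2)*(h + 4)*(h^2 + h - 2) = (h - 2)*(h + 2)*(h + 4)*(h - 1)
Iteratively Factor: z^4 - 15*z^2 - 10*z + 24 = (z - 4)*(z^3 + 4*z^2 + z - 6) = (z - 4)*(z - 1)*(z^2 + 5*z + 6) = (z - 4)*(z - 1)*(z + 2)*(z + 3)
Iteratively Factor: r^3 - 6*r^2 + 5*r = (r - 1)*(r^2 - 5*r) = (r - 5)*(r - 1)*(r)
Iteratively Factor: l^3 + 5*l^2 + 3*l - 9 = (l + 3)*(l^2 + 2*l - 3) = (l - 1)*(l + 3)*(l + 3)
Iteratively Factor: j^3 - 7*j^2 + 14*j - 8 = (j - 2)*(j^2 - 5*j + 4) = (j - 2)*(j - 1)*(j - 4)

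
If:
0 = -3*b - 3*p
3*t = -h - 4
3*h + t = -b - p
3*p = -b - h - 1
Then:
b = 3/4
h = 1/2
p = -3/4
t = -3/2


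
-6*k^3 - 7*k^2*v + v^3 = (-3*k + v)*(k + v)*(2*k + v)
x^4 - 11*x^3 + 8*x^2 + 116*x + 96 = (x - 8)*(x - 6)*(x + 1)*(x + 2)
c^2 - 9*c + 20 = (c - 5)*(c - 4)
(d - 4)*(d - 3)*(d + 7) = d^3 - 37*d + 84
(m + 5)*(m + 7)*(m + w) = m^3 + m^2*w + 12*m^2 + 12*m*w + 35*m + 35*w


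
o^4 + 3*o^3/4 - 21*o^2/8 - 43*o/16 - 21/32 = (o - 7/4)*(o + 1/2)^2*(o + 3/2)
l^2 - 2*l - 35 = (l - 7)*(l + 5)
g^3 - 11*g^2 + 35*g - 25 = (g - 5)^2*(g - 1)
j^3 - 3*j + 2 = (j - 1)^2*(j + 2)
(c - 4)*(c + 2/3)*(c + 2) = c^3 - 4*c^2/3 - 28*c/3 - 16/3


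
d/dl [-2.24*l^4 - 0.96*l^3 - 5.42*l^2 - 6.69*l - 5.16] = -8.96*l^3 - 2.88*l^2 - 10.84*l - 6.69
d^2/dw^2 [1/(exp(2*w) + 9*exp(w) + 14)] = (2*(2*exp(w) + 9)^2*exp(w) - (4*exp(w) + 9)*(exp(2*w) + 9*exp(w) + 14))*exp(w)/(exp(2*w) + 9*exp(w) + 14)^3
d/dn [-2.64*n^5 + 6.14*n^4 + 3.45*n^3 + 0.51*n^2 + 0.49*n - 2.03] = -13.2*n^4 + 24.56*n^3 + 10.35*n^2 + 1.02*n + 0.49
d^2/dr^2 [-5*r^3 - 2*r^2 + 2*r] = -30*r - 4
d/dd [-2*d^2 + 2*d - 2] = 2 - 4*d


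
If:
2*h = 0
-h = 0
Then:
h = 0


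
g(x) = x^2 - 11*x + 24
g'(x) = 2*x - 11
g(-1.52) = 43.03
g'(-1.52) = -14.04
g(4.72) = -5.64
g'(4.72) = -1.56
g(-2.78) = 62.31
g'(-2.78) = -16.56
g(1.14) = 12.76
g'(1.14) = -8.72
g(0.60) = 17.76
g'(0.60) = -9.80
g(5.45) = -6.25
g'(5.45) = -0.10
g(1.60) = 8.96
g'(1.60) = -7.80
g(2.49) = 2.81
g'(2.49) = -6.02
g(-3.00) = 66.00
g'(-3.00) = -17.00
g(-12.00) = 300.00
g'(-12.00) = -35.00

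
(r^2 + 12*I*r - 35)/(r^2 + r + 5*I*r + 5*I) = (r + 7*I)/(r + 1)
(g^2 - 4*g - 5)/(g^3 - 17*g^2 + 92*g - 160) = (g + 1)/(g^2 - 12*g + 32)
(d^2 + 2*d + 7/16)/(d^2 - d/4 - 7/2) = (d + 1/4)/(d - 2)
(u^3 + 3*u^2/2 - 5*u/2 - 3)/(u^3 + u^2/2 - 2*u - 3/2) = (u + 2)/(u + 1)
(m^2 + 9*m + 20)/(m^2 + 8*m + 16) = (m + 5)/(m + 4)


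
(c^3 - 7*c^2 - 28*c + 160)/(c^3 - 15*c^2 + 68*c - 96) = (c + 5)/(c - 3)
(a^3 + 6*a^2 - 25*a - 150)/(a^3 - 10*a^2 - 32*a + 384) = (a^2 - 25)/(a^2 - 16*a + 64)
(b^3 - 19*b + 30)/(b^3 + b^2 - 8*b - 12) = (b^2 + 3*b - 10)/(b^2 + 4*b + 4)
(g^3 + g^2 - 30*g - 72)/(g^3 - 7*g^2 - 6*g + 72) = (g + 4)/(g - 4)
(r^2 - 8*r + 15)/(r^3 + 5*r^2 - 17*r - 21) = (r - 5)/(r^2 + 8*r + 7)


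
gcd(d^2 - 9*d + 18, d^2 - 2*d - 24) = d - 6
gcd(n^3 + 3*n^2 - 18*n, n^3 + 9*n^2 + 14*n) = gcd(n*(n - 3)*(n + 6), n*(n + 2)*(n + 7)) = n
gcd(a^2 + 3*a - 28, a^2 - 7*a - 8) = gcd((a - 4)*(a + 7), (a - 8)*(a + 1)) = 1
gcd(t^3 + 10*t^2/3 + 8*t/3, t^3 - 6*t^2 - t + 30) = t + 2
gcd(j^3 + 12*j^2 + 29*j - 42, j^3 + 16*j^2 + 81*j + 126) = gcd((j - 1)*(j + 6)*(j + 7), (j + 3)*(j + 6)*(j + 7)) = j^2 + 13*j + 42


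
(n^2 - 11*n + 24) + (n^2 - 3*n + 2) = 2*n^2 - 14*n + 26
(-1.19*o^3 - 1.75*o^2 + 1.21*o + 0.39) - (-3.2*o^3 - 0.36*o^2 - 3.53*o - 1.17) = 2.01*o^3 - 1.39*o^2 + 4.74*o + 1.56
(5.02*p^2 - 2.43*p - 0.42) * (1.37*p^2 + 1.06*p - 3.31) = 6.8774*p^4 + 1.9921*p^3 - 19.7674*p^2 + 7.5981*p + 1.3902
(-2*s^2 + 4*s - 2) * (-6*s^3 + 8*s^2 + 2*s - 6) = 12*s^5 - 40*s^4 + 40*s^3 + 4*s^2 - 28*s + 12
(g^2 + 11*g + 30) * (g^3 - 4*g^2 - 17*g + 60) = g^5 + 7*g^4 - 31*g^3 - 247*g^2 + 150*g + 1800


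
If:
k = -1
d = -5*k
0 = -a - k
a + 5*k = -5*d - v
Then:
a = 1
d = 5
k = -1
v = -21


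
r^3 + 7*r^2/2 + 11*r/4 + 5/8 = (r + 1/2)^2*(r + 5/2)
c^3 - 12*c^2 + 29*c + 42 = (c - 7)*(c - 6)*(c + 1)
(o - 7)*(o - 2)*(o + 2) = o^3 - 7*o^2 - 4*o + 28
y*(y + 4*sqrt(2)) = y^2 + 4*sqrt(2)*y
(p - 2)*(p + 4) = p^2 + 2*p - 8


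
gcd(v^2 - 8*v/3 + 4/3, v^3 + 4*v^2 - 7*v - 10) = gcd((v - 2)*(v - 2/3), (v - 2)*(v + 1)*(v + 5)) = v - 2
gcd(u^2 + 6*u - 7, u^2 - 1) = u - 1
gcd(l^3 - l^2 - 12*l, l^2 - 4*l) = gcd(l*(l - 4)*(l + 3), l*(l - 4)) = l^2 - 4*l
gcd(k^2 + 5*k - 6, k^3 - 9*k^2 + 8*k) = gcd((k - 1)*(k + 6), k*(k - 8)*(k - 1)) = k - 1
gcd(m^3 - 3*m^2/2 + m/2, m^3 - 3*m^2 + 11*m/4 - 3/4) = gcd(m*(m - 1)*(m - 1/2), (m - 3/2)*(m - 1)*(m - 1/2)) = m^2 - 3*m/2 + 1/2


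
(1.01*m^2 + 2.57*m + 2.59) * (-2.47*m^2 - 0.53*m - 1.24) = -2.4947*m^4 - 6.8832*m^3 - 9.0118*m^2 - 4.5595*m - 3.2116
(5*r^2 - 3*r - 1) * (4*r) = 20*r^3 - 12*r^2 - 4*r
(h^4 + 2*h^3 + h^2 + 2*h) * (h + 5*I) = h^5 + 2*h^4 + 5*I*h^4 + h^3 + 10*I*h^3 + 2*h^2 + 5*I*h^2 + 10*I*h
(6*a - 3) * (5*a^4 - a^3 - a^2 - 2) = 30*a^5 - 21*a^4 - 3*a^3 + 3*a^2 - 12*a + 6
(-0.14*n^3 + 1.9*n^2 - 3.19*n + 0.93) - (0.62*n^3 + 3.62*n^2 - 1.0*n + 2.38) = -0.76*n^3 - 1.72*n^2 - 2.19*n - 1.45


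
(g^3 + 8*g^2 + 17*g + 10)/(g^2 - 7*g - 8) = (g^2 + 7*g + 10)/(g - 8)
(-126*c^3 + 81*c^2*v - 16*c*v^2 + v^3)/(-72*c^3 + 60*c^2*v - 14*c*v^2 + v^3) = (21*c^2 - 10*c*v + v^2)/(12*c^2 - 8*c*v + v^2)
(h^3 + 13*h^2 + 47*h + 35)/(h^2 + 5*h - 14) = (h^2 + 6*h + 5)/(h - 2)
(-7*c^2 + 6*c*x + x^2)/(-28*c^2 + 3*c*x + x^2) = (-c + x)/(-4*c + x)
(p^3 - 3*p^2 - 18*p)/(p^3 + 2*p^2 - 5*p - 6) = p*(p - 6)/(p^2 - p - 2)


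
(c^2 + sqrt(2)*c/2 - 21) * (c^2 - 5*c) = c^4 - 5*c^3 + sqrt(2)*c^3/2 - 21*c^2 - 5*sqrt(2)*c^2/2 + 105*c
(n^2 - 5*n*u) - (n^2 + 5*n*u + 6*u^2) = -10*n*u - 6*u^2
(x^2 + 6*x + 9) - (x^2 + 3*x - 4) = 3*x + 13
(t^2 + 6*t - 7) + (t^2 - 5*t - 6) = 2*t^2 + t - 13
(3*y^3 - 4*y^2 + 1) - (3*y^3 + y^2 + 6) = -5*y^2 - 5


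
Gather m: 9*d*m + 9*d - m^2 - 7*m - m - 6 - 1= 9*d - m^2 + m*(9*d - 8) - 7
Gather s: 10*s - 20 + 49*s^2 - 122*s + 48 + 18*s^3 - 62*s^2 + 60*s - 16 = 18*s^3 - 13*s^2 - 52*s + 12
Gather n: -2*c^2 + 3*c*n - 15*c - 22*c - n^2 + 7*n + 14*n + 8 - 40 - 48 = -2*c^2 - 37*c - n^2 + n*(3*c + 21) - 80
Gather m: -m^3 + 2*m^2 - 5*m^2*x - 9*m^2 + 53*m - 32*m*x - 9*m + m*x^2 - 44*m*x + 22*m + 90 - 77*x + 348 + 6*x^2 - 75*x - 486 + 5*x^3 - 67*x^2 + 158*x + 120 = -m^3 + m^2*(-5*x - 7) + m*(x^2 - 76*x + 66) + 5*x^3 - 61*x^2 + 6*x + 72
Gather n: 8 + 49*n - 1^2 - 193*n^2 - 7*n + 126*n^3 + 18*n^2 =126*n^3 - 175*n^2 + 42*n + 7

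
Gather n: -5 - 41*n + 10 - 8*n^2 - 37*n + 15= -8*n^2 - 78*n + 20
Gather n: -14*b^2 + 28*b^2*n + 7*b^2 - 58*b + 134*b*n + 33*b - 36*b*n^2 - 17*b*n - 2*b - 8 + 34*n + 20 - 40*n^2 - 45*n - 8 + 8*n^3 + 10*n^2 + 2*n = -7*b^2 - 27*b + 8*n^3 + n^2*(-36*b - 30) + n*(28*b^2 + 117*b - 9) + 4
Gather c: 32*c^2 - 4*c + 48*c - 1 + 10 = 32*c^2 + 44*c + 9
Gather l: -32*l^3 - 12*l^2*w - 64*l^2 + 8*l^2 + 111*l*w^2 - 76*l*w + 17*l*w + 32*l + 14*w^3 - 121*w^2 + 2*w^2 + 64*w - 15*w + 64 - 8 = -32*l^3 + l^2*(-12*w - 56) + l*(111*w^2 - 59*w + 32) + 14*w^3 - 119*w^2 + 49*w + 56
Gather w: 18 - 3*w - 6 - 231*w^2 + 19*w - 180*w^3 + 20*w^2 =-180*w^3 - 211*w^2 + 16*w + 12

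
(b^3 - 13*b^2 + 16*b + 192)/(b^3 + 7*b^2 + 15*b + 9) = (b^2 - 16*b + 64)/(b^2 + 4*b + 3)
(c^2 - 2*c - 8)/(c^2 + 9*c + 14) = (c - 4)/(c + 7)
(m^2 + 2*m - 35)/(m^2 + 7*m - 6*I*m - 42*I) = (m - 5)/(m - 6*I)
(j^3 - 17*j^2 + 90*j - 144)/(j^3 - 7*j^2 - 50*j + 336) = (j - 3)/(j + 7)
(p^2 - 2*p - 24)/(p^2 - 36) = (p + 4)/(p + 6)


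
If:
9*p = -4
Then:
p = -4/9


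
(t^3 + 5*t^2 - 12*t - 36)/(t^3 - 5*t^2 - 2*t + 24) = (t + 6)/(t - 4)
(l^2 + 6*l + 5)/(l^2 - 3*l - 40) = (l + 1)/(l - 8)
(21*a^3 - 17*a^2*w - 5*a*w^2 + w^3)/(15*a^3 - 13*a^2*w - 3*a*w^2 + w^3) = (-7*a + w)/(-5*a + w)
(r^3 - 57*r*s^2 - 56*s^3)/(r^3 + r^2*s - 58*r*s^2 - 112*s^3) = (r + s)/(r + 2*s)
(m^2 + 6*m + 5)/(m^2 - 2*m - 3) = (m + 5)/(m - 3)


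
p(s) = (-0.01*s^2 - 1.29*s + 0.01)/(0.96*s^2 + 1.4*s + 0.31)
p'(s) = (-1.92*s - 1.4)*(-0.01*s^2 - 1.29*s + 0.01)/(0.96*s^2 + 1.4*s + 0.31)^2 + (-0.02*s - 1.29)/(0.96*s^2 + 1.4*s + 0.31)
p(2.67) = -0.32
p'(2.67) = 0.07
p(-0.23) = 7.89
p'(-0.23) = -228.22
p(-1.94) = 2.05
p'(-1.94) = 2.91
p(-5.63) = 0.30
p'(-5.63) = 0.07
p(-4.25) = 0.45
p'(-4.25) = 0.16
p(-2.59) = 1.05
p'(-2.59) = 0.81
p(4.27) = -0.24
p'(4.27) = 0.04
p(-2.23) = 1.45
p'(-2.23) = 1.49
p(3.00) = -0.30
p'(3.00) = 0.06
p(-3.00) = 0.80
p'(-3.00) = 0.47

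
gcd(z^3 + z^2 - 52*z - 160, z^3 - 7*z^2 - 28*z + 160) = z^2 - 3*z - 40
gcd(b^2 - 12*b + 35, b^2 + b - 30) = b - 5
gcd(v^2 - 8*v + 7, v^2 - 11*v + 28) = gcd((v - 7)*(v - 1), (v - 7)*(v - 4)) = v - 7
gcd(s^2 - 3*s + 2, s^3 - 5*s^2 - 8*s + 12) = s - 1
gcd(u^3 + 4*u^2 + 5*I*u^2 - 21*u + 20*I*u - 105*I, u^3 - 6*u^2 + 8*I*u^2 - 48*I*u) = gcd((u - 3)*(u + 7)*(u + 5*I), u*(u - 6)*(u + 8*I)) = 1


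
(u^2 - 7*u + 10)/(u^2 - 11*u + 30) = (u - 2)/(u - 6)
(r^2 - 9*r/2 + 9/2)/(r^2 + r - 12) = (r - 3/2)/(r + 4)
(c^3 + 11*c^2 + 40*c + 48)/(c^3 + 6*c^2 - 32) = (c + 3)/(c - 2)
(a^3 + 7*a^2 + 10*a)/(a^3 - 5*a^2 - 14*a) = (a + 5)/(a - 7)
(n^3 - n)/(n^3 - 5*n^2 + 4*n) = (n + 1)/(n - 4)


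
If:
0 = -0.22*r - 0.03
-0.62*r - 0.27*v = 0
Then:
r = -0.14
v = 0.31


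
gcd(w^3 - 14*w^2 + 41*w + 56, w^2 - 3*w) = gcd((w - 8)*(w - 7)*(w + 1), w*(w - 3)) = 1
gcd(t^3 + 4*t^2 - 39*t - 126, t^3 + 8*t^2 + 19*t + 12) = t + 3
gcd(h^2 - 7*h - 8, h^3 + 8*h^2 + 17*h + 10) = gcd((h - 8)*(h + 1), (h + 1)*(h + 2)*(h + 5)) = h + 1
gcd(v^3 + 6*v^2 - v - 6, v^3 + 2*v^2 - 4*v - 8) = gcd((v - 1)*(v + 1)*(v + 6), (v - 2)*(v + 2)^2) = 1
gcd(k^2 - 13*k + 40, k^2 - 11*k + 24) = k - 8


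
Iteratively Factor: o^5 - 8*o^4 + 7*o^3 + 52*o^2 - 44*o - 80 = (o - 2)*(o^4 - 6*o^3 - 5*o^2 + 42*o + 40) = (o - 4)*(o - 2)*(o^3 - 2*o^2 - 13*o - 10) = (o - 4)*(o - 2)*(o + 2)*(o^2 - 4*o - 5) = (o - 5)*(o - 4)*(o - 2)*(o + 2)*(o + 1)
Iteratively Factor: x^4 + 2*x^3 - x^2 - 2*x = (x + 2)*(x^3 - x) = (x - 1)*(x + 2)*(x^2 + x) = (x - 1)*(x + 1)*(x + 2)*(x)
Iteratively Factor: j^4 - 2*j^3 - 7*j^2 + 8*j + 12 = (j + 2)*(j^3 - 4*j^2 + j + 6) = (j + 1)*(j + 2)*(j^2 - 5*j + 6) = (j - 2)*(j + 1)*(j + 2)*(j - 3)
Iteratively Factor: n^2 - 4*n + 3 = (n - 1)*(n - 3)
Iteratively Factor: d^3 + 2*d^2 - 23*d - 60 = (d + 4)*(d^2 - 2*d - 15) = (d - 5)*(d + 4)*(d + 3)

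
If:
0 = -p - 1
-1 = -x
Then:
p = -1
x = 1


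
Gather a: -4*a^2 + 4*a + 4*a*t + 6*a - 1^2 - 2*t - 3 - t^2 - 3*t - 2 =-4*a^2 + a*(4*t + 10) - t^2 - 5*t - 6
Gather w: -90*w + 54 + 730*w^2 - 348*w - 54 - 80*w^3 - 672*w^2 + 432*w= -80*w^3 + 58*w^2 - 6*w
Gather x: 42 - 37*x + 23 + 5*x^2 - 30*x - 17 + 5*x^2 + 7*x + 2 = 10*x^2 - 60*x + 50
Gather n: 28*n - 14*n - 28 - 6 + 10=14*n - 24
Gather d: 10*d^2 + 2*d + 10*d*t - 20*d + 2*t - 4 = 10*d^2 + d*(10*t - 18) + 2*t - 4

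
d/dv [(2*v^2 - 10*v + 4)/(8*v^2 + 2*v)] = (21*v^2 - 16*v - 2)/(v^2*(16*v^2 + 8*v + 1))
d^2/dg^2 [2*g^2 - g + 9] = 4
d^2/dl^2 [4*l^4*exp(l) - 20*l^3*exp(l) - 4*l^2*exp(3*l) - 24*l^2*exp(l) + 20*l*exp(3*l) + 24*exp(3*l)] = 4*(l^4 + 3*l^3 - 9*l^2*exp(2*l) - 24*l^2 + 33*l*exp(2*l) - 54*l + 82*exp(2*l) - 12)*exp(l)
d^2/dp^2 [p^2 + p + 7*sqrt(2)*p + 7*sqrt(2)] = 2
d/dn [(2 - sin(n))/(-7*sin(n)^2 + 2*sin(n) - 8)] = (-7*sin(n)^2 + 28*sin(n) + 4)*cos(n)/(7*sin(n)^2 - 2*sin(n) + 8)^2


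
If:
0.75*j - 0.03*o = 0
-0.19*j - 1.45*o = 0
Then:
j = 0.00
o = 0.00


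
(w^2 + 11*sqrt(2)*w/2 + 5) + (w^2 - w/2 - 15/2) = 2*w^2 - w/2 + 11*sqrt(2)*w/2 - 5/2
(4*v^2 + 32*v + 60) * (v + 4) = 4*v^3 + 48*v^2 + 188*v + 240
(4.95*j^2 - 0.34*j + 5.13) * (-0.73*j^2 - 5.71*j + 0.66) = -3.6135*j^4 - 28.0163*j^3 + 1.4635*j^2 - 29.5167*j + 3.3858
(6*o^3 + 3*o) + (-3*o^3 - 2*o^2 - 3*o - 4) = 3*o^3 - 2*o^2 - 4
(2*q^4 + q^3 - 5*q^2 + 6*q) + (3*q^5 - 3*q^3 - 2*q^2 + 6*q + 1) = 3*q^5 + 2*q^4 - 2*q^3 - 7*q^2 + 12*q + 1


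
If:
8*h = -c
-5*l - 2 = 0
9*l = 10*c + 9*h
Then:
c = -144/355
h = 18/355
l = -2/5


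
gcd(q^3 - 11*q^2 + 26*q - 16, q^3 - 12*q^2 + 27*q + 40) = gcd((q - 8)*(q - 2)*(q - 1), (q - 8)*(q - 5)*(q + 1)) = q - 8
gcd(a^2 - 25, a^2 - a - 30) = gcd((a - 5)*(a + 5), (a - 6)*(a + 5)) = a + 5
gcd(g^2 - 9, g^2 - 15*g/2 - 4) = 1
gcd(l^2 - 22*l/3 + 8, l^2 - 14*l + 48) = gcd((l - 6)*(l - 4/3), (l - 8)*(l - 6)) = l - 6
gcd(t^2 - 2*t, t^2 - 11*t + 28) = 1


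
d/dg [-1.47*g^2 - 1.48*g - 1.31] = -2.94*g - 1.48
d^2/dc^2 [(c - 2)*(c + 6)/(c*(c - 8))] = 24*(c^3 - 3*c^2 + 24*c - 64)/(c^3*(c^3 - 24*c^2 + 192*c - 512))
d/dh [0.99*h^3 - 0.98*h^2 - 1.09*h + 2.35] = 2.97*h^2 - 1.96*h - 1.09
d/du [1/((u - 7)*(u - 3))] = 2*(5 - u)/(u^4 - 20*u^3 + 142*u^2 - 420*u + 441)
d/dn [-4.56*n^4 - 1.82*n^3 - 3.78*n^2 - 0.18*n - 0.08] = -18.24*n^3 - 5.46*n^2 - 7.56*n - 0.18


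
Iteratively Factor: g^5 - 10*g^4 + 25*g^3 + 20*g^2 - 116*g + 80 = (g - 2)*(g^4 - 8*g^3 + 9*g^2 + 38*g - 40) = (g - 2)*(g + 2)*(g^3 - 10*g^2 + 29*g - 20) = (g - 5)*(g - 2)*(g + 2)*(g^2 - 5*g + 4) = (g - 5)*(g - 4)*(g - 2)*(g + 2)*(g - 1)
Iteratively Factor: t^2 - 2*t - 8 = (t - 4)*(t + 2)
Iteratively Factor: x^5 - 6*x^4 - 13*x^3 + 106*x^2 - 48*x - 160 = (x + 1)*(x^4 - 7*x^3 - 6*x^2 + 112*x - 160) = (x + 1)*(x + 4)*(x^3 - 11*x^2 + 38*x - 40) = (x - 2)*(x + 1)*(x + 4)*(x^2 - 9*x + 20) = (x - 4)*(x - 2)*(x + 1)*(x + 4)*(x - 5)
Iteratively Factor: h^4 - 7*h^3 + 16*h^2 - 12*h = (h - 2)*(h^3 - 5*h^2 + 6*h) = h*(h - 2)*(h^2 - 5*h + 6) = h*(h - 3)*(h - 2)*(h - 2)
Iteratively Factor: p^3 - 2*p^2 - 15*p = (p + 3)*(p^2 - 5*p) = p*(p + 3)*(p - 5)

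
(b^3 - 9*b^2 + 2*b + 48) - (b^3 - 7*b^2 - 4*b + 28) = -2*b^2 + 6*b + 20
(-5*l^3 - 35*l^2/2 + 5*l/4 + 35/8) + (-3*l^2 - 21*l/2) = -5*l^3 - 41*l^2/2 - 37*l/4 + 35/8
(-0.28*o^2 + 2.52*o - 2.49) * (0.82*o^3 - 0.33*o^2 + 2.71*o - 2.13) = -0.2296*o^5 + 2.1588*o^4 - 3.6322*o^3 + 8.2473*o^2 - 12.1155*o + 5.3037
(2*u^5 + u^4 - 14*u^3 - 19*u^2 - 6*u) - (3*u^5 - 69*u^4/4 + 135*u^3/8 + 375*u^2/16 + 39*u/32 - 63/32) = -u^5 + 73*u^4/4 - 247*u^3/8 - 679*u^2/16 - 231*u/32 + 63/32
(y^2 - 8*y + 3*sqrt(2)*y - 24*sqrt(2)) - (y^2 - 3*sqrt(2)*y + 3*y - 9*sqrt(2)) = -11*y + 6*sqrt(2)*y - 15*sqrt(2)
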